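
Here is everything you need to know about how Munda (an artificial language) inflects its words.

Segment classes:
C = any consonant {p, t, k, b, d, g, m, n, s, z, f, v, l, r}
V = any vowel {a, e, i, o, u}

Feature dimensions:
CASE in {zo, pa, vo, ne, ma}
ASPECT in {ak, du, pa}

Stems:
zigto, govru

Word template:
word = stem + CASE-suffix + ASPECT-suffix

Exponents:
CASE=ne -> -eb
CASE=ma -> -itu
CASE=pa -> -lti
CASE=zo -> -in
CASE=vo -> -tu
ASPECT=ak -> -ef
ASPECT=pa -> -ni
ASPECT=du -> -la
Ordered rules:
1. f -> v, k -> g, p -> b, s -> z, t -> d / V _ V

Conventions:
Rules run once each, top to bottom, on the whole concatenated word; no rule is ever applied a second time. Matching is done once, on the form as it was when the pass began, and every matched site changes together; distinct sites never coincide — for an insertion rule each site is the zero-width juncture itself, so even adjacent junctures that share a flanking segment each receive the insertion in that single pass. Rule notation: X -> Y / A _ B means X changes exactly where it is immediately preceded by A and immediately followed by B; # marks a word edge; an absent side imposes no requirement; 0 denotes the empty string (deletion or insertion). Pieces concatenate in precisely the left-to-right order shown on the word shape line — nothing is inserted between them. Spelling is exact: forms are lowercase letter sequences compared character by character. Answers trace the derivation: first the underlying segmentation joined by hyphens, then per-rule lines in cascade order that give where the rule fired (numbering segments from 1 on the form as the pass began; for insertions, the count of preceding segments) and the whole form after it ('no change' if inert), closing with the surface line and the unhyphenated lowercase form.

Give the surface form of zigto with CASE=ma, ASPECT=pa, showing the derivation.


underlying: zigto-itu-ni
1. f -> v, k -> g, p -> b, s -> z, t -> d / V _ V: fires at position(s) 7: zigtoiduni
surface: zigtoiduni


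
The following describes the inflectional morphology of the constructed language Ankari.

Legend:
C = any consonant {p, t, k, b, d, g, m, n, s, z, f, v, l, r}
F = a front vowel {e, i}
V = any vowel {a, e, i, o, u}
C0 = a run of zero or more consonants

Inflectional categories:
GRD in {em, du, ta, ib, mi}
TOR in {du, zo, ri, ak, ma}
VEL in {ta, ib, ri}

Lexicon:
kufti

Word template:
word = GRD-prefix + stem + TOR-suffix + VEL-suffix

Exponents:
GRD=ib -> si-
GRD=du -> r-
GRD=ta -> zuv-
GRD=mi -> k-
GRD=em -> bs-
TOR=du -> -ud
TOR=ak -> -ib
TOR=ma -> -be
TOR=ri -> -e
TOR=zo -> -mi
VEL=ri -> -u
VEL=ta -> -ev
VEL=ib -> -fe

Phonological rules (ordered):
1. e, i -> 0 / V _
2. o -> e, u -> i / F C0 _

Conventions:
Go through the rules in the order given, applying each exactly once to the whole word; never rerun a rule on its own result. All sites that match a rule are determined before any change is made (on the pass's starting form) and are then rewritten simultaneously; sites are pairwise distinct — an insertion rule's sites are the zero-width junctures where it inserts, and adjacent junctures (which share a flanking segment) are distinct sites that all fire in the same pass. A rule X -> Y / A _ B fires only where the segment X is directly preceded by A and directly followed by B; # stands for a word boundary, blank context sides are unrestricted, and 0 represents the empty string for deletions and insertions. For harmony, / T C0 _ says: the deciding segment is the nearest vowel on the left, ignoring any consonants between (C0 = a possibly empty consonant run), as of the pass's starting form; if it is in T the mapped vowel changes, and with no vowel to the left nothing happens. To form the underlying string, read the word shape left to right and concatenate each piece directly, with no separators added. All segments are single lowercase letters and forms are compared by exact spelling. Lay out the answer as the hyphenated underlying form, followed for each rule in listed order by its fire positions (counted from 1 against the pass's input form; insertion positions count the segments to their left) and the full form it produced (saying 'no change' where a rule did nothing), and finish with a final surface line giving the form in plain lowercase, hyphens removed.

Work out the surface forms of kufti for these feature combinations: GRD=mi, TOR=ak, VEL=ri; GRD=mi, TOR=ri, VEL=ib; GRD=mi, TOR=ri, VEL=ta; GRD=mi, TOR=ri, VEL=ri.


cell GRD=mi, TOR=ak, VEL=ri:
underlying: k-kufti-ib-u
1. e, i -> 0 / V _: fires at position(s) 7: kkuftibu
2. o -> e, u -> i / F C0 _: fires at position(s) 8: kkuftibi
surface: kkuftibi

cell GRD=mi, TOR=ri, VEL=ib:
underlying: k-kufti-e-fe
1. e, i -> 0 / V _: fires at position(s) 7: kkuftife
2. o -> e, u -> i / F C0 _: no change
surface: kkuftife

cell GRD=mi, TOR=ri, VEL=ta:
underlying: k-kufti-e-ev
1. e, i -> 0 / V _: fires at position(s) 7, 8: kkuftiv
2. o -> e, u -> i / F C0 _: no change
surface: kkuftiv

cell GRD=mi, TOR=ri, VEL=ri:
underlying: k-kufti-e-u
1. e, i -> 0 / V _: fires at position(s) 7: kkuftiu
2. o -> e, u -> i / F C0 _: fires at position(s) 7: kkuftii
surface: kkuftii


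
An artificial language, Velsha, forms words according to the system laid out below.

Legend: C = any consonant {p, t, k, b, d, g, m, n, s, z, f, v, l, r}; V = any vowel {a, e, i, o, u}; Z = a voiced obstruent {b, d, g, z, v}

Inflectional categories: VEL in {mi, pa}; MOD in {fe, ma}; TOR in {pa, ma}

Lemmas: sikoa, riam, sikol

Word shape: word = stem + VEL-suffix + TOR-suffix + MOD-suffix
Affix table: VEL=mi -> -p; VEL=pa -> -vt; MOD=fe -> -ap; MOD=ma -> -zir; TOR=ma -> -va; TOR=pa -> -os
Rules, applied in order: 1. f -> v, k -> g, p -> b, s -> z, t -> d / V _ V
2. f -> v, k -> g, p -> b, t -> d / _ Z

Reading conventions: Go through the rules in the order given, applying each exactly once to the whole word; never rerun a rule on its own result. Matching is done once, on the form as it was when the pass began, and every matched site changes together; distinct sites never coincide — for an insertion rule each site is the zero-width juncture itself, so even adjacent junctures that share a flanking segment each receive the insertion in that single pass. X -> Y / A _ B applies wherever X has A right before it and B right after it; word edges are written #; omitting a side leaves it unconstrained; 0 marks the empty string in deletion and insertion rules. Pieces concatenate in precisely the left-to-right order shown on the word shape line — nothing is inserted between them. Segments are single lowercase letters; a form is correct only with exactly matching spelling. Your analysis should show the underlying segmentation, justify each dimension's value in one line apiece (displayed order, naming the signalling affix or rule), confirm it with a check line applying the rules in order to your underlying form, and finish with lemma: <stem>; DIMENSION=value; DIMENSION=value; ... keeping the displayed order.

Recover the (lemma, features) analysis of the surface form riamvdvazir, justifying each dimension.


underlying: riam-vt-va-zir
VEL=pa - signalled by the affix -vt
MOD=ma - signalled by the affix -zir
TOR=ma - signalled by the affix -va
check: riamvtvazir -> riamvtvazir -> riamvdvazir
lemma: riam; VEL=pa; MOD=ma; TOR=ma


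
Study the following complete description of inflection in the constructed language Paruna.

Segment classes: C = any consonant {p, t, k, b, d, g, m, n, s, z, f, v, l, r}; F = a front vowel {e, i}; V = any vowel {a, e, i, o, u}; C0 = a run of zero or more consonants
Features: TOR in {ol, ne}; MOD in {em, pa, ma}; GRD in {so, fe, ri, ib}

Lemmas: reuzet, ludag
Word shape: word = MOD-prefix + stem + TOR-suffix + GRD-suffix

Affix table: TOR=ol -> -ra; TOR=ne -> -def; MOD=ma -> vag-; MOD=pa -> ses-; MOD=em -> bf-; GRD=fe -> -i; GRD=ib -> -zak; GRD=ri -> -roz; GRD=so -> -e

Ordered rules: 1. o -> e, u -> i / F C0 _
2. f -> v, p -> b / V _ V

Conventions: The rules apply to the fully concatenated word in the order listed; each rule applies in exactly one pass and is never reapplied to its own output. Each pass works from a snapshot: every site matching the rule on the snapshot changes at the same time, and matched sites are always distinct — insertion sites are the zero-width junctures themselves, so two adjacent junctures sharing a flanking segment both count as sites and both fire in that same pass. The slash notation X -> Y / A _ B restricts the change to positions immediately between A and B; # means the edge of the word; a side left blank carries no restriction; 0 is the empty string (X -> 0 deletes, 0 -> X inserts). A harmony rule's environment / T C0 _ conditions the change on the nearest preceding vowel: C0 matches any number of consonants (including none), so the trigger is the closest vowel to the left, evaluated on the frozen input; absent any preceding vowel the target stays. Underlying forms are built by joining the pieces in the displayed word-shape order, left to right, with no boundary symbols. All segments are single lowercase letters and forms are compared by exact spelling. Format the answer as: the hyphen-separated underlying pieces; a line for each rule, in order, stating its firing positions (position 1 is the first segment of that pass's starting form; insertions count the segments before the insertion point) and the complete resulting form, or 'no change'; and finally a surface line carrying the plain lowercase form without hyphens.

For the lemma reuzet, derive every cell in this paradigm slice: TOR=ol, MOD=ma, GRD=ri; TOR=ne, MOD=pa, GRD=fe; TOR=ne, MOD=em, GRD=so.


cell TOR=ol, MOD=ma, GRD=ri:
underlying: vag-reuzet-ra-roz
1. o -> e, u -> i / F C0 _: fires at position(s) 6: vagreizetraroz
2. f -> v, p -> b / V _ V: no change
surface: vagreizetraroz

cell TOR=ne, MOD=pa, GRD=fe:
underlying: ses-reuzet-def-i
1. o -> e, u -> i / F C0 _: fires at position(s) 6: sesreizetdefi
2. f -> v, p -> b / V _ V: fires at position(s) 12: sesreizetdevi
surface: sesreizetdevi

cell TOR=ne, MOD=em, GRD=so:
underlying: bf-reuzet-def-e
1. o -> e, u -> i / F C0 _: fires at position(s) 5: bfreizetdefe
2. f -> v, p -> b / V _ V: fires at position(s) 11: bfreizetdeve
surface: bfreizetdeve


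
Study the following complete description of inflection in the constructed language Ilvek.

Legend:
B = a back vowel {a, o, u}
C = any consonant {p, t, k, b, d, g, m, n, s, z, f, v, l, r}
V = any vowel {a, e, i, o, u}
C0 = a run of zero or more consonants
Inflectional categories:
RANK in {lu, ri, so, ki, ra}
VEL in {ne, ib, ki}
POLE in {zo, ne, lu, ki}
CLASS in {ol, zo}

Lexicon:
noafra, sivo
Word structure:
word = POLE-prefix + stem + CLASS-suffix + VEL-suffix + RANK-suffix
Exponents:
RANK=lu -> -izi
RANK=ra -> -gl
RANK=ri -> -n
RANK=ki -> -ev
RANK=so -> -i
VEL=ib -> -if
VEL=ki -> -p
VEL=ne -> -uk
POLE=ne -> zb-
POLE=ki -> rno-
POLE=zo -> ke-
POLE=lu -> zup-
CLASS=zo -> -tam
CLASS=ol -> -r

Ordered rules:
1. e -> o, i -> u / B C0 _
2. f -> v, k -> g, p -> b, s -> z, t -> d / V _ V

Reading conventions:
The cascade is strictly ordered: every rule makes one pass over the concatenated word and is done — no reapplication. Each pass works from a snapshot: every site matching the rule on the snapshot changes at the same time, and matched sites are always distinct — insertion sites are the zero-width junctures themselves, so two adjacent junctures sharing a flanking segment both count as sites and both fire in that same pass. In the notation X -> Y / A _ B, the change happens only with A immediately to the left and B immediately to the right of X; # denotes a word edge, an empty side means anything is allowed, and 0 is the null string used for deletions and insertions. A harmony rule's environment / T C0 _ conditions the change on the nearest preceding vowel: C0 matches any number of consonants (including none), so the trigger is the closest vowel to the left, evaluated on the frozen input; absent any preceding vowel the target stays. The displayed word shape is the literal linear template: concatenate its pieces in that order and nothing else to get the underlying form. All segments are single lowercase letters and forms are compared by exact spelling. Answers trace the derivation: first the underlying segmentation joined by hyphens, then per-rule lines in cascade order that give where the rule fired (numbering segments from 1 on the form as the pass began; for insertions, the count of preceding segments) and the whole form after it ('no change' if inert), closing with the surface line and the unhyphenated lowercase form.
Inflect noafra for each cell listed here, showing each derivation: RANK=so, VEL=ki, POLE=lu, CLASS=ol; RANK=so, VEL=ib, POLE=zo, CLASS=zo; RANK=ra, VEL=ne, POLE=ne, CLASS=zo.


cell RANK=so, VEL=ki, POLE=lu, CLASS=ol:
underlying: zup-noafra-r-p-i
1. e -> o, i -> u / B C0 _: fires at position(s) 12: zupnoafrarpu
2. f -> v, k -> g, p -> b, s -> z, t -> d / V _ V: no change
surface: zupnoafrarpu

cell RANK=so, VEL=ib, POLE=zo, CLASS=zo:
underlying: ke-noafra-tam-if-i
1. e -> o, i -> u / B C0 _: fires at position(s) 12: kenoafratamufi
2. f -> v, k -> g, p -> b, s -> z, t -> d / V _ V: fires at position(s) 9, 13: kenoafradamuvi
surface: kenoafradamuvi

cell RANK=ra, VEL=ne, POLE=ne, CLASS=zo:
underlying: zb-noafra-tam-uk-gl
1. e -> o, i -> u / B C0 _: no change
2. f -> v, k -> g, p -> b, s -> z, t -> d / V _ V: fires at position(s) 9: zbnoafradamukgl
surface: zbnoafradamukgl


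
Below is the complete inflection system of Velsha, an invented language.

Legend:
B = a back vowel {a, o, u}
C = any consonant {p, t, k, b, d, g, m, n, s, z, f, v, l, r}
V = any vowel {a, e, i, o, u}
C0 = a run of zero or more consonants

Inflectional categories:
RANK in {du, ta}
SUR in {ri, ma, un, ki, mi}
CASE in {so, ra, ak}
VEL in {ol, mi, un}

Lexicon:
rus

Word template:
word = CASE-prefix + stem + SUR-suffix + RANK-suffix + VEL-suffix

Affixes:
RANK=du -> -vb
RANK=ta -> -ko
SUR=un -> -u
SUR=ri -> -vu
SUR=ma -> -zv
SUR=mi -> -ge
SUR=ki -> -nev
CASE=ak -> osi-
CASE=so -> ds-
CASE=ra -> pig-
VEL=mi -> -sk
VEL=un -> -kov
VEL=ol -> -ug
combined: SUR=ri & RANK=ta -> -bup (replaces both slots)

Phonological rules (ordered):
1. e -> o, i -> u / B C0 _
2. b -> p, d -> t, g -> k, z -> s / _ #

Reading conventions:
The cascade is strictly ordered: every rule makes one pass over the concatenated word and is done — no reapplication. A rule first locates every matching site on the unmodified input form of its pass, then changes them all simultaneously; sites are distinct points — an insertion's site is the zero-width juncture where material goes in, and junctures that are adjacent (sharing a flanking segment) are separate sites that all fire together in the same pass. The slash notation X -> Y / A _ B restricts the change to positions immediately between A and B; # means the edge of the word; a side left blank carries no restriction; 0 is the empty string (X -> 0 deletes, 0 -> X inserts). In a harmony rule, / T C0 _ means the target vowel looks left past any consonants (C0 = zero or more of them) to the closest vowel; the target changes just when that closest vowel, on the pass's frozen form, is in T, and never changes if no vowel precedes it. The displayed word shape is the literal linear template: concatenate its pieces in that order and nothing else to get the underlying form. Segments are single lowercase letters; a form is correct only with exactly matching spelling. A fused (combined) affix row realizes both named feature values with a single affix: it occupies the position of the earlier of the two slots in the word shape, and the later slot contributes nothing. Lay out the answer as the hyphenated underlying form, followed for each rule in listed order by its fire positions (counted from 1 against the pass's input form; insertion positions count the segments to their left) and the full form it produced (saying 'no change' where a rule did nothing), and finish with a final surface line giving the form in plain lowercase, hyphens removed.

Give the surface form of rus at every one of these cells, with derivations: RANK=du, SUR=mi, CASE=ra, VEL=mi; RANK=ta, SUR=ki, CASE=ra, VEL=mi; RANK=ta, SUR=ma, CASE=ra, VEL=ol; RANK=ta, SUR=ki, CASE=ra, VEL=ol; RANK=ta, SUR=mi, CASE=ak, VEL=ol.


cell RANK=du, SUR=mi, CASE=ra, VEL=mi:
underlying: pig-rus-ge-vb-sk
1. e -> o, i -> u / B C0 _: fires at position(s) 8: pigrusgovbsk
2. b -> p, d -> t, g -> k, z -> s / _ #: no change
surface: pigrusgovbsk

cell RANK=ta, SUR=ki, CASE=ra, VEL=mi:
underlying: pig-rus-nev-ko-sk
1. e -> o, i -> u / B C0 _: fires at position(s) 8: pigrusnovkosk
2. b -> p, d -> t, g -> k, z -> s / _ #: no change
surface: pigrusnovkosk

cell RANK=ta, SUR=ma, CASE=ra, VEL=ol:
underlying: pig-rus-zv-ko-ug
1. e -> o, i -> u / B C0 _: no change
2. b -> p, d -> t, g -> k, z -> s / _ #: fires at position(s) 12: pigruszvkouk
surface: pigruszvkouk

cell RANK=ta, SUR=ki, CASE=ra, VEL=ol:
underlying: pig-rus-nev-ko-ug
1. e -> o, i -> u / B C0 _: fires at position(s) 8: pigrusnovkoug
2. b -> p, d -> t, g -> k, z -> s / _ #: fires at position(s) 13: pigrusnovkouk
surface: pigrusnovkouk

cell RANK=ta, SUR=mi, CASE=ak, VEL=ol:
underlying: osi-rus-ge-ko-ug
1. e -> o, i -> u / B C0 _: fires at position(s) 3, 8: osurusgokoug
2. b -> p, d -> t, g -> k, z -> s / _ #: fires at position(s) 12: osurusgokouk
surface: osurusgokouk


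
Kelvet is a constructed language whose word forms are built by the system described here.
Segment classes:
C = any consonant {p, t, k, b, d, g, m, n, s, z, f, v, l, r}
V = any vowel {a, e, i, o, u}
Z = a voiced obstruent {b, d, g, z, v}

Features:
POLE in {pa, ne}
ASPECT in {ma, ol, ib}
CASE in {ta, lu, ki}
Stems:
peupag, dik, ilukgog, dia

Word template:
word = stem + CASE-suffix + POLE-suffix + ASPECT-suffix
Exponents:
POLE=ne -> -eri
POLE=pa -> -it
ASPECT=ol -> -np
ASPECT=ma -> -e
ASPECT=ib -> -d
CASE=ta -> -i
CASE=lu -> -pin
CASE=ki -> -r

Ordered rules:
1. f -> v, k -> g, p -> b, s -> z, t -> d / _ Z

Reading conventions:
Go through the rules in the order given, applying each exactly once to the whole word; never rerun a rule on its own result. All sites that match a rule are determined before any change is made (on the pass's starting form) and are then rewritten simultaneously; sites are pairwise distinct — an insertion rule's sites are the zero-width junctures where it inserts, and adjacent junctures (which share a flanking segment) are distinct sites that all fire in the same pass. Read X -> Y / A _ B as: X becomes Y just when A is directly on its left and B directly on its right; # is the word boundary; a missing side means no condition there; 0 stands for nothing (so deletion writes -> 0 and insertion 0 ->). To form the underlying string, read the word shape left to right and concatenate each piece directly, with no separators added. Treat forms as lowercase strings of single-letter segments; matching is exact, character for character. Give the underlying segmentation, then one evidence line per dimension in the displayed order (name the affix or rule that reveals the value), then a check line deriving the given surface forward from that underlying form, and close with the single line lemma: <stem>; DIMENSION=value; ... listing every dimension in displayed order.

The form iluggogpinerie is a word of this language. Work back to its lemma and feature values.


underlying: ilukgog-pin-eri-e
POLE=ne - signalled by the affix -eri
ASPECT=ma - signalled by the affix -e
CASE=lu - signalled by the affix -pin
check: ilukgogpinerie -> iluggogpinerie
lemma: ilukgog; POLE=ne; ASPECT=ma; CASE=lu


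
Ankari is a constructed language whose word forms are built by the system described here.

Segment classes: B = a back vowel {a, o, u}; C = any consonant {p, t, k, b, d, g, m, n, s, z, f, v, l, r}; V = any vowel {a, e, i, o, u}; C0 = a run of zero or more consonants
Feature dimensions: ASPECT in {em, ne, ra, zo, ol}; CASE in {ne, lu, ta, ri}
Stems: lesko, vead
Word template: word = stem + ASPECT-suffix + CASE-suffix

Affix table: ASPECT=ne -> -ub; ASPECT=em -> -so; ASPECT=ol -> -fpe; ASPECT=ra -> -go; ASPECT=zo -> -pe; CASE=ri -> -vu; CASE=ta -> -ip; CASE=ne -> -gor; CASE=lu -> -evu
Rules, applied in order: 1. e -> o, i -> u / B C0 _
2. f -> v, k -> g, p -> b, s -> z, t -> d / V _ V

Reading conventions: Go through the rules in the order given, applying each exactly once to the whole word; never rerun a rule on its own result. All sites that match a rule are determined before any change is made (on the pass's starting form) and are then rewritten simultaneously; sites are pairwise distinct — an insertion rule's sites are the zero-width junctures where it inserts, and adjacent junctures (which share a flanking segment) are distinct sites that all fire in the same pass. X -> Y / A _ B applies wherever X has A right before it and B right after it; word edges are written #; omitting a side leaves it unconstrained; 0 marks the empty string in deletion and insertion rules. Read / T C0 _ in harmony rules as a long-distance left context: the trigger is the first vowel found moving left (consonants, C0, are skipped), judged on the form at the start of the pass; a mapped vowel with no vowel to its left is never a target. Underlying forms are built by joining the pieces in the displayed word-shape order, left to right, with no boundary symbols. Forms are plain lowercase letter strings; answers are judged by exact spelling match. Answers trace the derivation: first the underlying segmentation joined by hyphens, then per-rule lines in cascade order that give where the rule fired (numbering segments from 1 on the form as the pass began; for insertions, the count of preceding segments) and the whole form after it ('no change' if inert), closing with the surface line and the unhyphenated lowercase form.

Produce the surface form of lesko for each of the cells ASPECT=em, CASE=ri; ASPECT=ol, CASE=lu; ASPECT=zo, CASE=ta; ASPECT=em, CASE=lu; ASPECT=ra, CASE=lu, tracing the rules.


cell ASPECT=em, CASE=ri:
underlying: lesko-so-vu
1. e -> o, i -> u / B C0 _: no change
2. f -> v, k -> g, p -> b, s -> z, t -> d / V _ V: fires at position(s) 6: leskozovu
surface: leskozovu

cell ASPECT=ol, CASE=lu:
underlying: lesko-fpe-evu
1. e -> o, i -> u / B C0 _: fires at position(s) 8: leskofpoevu
2. f -> v, k -> g, p -> b, s -> z, t -> d / V _ V: no change
surface: leskofpoevu

cell ASPECT=zo, CASE=ta:
underlying: lesko-pe-ip
1. e -> o, i -> u / B C0 _: fires at position(s) 7: leskopoip
2. f -> v, k -> g, p -> b, s -> z, t -> d / V _ V: fires at position(s) 6: leskoboip
surface: leskoboip

cell ASPECT=em, CASE=lu:
underlying: lesko-so-evu
1. e -> o, i -> u / B C0 _: fires at position(s) 8: leskosoovu
2. f -> v, k -> g, p -> b, s -> z, t -> d / V _ V: fires at position(s) 6: leskozoovu
surface: leskozoovu

cell ASPECT=ra, CASE=lu:
underlying: lesko-go-evu
1. e -> o, i -> u / B C0 _: fires at position(s) 8: leskogoovu
2. f -> v, k -> g, p -> b, s -> z, t -> d / V _ V: no change
surface: leskogoovu


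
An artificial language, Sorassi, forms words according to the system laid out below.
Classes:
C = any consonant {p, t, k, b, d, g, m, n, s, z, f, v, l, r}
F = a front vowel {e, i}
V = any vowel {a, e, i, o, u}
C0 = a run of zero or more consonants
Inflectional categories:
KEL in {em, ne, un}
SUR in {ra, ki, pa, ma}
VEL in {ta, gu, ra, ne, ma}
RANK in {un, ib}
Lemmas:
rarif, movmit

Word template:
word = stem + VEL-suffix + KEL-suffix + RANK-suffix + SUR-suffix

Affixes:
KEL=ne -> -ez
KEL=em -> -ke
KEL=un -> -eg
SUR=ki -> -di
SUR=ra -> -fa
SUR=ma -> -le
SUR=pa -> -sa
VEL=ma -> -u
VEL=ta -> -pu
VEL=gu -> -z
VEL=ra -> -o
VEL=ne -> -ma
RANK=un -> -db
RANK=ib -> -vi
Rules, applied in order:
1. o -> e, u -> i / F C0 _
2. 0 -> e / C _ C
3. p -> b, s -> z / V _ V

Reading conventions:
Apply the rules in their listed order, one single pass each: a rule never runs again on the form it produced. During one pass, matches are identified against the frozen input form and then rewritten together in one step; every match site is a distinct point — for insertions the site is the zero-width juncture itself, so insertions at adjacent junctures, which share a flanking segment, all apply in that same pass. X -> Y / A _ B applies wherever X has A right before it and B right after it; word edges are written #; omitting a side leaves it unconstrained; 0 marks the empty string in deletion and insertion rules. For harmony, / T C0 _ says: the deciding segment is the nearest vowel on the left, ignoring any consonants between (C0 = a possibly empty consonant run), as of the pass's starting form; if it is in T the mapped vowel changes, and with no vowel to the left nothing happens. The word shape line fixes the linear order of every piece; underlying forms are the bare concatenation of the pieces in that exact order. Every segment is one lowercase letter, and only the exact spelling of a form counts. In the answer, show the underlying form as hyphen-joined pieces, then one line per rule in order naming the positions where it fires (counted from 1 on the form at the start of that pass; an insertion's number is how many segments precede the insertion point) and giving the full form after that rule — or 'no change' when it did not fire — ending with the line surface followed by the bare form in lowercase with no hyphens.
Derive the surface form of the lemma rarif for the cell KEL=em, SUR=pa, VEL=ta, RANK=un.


underlying: rarif-pu-ke-db-sa
1. o -> e, u -> i / F C0 _: fires at position(s) 7: rarifpikedbsa
2. 0 -> e / C _ C: inserts after position(s) 5, 10, 11: rarifepikedebesa
3. p -> b, s -> z / V _ V: fires at position(s) 7, 15: rarifebikedebeza
surface: rarifebikedebeza


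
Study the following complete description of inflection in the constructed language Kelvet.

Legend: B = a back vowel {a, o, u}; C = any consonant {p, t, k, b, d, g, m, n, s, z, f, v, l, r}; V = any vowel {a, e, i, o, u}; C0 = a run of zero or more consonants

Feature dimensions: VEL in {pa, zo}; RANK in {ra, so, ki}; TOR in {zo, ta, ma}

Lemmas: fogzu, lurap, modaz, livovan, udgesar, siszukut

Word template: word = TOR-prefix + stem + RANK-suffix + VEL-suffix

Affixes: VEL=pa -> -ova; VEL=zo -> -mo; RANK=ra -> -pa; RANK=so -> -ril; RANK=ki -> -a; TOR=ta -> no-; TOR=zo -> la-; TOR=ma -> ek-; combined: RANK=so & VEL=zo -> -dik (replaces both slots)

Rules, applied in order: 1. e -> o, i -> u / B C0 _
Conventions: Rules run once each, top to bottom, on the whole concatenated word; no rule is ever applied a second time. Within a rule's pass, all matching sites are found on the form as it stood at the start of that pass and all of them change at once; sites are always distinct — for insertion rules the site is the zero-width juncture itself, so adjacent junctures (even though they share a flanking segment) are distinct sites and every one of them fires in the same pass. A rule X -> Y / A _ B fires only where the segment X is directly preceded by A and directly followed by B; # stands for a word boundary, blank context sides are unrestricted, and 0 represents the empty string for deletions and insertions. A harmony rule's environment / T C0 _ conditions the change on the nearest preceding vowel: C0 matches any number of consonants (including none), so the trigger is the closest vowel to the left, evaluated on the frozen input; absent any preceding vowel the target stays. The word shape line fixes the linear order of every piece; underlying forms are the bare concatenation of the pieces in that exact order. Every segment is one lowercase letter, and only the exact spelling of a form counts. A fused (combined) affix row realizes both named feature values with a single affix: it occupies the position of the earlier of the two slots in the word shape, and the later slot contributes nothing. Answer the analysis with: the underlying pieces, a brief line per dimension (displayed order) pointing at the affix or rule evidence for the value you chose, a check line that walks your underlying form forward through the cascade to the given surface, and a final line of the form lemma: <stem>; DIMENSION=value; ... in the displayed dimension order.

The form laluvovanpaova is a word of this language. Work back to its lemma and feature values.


underlying: la-livovan-pa-ova
VEL=pa - signalled by the affix -ova
RANK=ra - signalled by the affix -pa
TOR=zo - signalled by the affix la-
check: lalivovanpaova -> laluvovanpaova
lemma: livovan; VEL=pa; RANK=ra; TOR=zo


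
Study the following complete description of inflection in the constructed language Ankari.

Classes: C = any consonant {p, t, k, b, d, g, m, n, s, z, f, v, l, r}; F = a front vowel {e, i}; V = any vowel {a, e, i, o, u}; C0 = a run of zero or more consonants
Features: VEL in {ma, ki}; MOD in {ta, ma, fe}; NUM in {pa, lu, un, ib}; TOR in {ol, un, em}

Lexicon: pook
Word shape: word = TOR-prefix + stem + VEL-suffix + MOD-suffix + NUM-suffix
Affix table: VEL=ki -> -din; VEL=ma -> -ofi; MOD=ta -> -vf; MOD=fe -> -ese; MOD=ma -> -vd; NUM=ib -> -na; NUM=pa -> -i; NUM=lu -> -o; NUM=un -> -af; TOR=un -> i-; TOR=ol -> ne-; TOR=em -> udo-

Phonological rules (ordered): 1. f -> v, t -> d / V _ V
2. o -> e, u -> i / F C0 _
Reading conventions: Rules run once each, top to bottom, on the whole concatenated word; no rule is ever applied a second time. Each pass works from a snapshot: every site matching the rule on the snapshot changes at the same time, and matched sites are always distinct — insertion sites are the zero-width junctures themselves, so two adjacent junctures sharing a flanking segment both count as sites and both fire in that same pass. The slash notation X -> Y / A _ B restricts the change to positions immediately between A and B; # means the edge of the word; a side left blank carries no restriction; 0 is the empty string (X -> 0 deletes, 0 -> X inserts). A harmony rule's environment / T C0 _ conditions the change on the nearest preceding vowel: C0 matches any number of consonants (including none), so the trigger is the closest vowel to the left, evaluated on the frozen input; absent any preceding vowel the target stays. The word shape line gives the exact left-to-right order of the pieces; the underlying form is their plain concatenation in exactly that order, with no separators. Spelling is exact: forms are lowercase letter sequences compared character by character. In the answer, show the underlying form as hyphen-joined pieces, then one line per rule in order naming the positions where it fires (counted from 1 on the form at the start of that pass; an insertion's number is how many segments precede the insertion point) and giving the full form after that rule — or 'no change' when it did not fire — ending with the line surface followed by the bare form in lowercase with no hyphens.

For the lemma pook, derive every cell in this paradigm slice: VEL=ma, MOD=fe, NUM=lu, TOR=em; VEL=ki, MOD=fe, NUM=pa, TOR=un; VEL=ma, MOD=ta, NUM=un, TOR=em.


cell VEL=ma, MOD=fe, NUM=lu, TOR=em:
underlying: udo-pook-ofi-ese-o
1. f -> v, t -> d / V _ V: fires at position(s) 9: udopookovieseo
2. o -> e, u -> i / F C0 _: fires at position(s) 14: udopookoviesee
surface: udopookoviesee

cell VEL=ki, MOD=fe, NUM=pa, TOR=un:
underlying: i-pook-din-ese-i
1. f -> v, t -> d / V _ V: no change
2. o -> e, u -> i / F C0 _: fires at position(s) 3: ipeokdinesei
surface: ipeokdinesei

cell VEL=ma, MOD=ta, NUM=un, TOR=em:
underlying: udo-pook-ofi-vf-af
1. f -> v, t -> d / V _ V: fires at position(s) 9: udopookovivfaf
2. o -> e, u -> i / F C0 _: no change
surface: udopookovivfaf


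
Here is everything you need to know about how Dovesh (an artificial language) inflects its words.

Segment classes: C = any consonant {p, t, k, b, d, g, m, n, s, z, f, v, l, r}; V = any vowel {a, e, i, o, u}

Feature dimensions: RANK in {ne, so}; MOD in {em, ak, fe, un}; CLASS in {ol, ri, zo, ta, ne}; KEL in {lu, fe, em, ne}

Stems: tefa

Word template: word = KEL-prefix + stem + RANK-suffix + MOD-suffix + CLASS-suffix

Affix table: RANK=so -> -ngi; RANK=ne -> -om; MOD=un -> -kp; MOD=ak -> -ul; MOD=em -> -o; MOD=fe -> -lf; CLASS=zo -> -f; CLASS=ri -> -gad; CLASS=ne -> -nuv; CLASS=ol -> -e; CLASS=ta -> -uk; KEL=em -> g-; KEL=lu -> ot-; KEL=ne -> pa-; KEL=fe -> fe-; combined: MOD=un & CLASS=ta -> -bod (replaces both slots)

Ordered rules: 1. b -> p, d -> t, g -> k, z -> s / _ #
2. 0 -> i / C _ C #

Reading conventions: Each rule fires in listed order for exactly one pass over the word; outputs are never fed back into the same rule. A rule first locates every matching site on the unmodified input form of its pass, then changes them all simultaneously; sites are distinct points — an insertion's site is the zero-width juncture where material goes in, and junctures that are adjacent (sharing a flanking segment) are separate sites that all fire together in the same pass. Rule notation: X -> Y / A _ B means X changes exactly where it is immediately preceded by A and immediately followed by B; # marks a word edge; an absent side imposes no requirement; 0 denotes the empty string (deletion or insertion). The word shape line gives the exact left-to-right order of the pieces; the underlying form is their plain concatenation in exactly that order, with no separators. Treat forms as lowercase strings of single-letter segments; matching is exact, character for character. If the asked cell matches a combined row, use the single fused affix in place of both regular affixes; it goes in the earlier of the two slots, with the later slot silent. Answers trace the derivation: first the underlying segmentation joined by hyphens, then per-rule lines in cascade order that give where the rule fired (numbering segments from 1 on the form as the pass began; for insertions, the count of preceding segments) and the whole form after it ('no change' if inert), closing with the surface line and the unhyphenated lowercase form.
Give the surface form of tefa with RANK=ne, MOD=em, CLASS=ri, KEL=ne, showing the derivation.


underlying: pa-tefa-om-o-gad
1. b -> p, d -> t, g -> k, z -> s / _ #: fires at position(s) 12: patefaomogat
2. 0 -> i / C _ C #: no change
surface: patefaomogat


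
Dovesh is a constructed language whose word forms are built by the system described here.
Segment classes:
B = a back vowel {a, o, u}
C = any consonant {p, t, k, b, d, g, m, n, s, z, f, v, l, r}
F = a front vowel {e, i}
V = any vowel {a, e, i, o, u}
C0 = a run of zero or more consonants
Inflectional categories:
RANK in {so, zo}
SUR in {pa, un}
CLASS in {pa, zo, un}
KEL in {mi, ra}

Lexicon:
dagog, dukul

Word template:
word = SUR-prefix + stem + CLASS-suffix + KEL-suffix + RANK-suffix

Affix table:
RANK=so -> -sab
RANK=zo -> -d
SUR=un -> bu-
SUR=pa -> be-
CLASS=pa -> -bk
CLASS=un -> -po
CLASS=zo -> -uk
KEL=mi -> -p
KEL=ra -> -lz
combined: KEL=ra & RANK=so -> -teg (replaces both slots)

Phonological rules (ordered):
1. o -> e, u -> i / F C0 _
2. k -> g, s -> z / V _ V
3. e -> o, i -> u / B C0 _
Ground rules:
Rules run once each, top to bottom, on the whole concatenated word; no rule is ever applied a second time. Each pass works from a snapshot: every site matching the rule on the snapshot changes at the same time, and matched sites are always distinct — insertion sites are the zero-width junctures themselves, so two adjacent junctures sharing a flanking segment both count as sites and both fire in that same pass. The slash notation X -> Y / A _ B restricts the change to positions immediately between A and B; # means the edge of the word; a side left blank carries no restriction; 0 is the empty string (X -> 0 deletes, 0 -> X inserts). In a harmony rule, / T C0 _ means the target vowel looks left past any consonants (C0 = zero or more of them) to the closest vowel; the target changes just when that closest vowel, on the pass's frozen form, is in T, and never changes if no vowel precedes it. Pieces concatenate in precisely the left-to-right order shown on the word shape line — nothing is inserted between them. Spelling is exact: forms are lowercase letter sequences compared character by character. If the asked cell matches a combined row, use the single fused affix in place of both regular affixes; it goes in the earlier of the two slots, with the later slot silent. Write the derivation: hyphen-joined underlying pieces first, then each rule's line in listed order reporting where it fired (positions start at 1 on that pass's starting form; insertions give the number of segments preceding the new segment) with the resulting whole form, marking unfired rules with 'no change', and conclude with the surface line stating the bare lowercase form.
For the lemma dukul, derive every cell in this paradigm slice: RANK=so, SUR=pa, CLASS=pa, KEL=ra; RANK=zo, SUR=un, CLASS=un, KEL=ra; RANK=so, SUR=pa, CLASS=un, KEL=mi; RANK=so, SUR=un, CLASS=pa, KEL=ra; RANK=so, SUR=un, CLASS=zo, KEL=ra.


cell RANK=so, SUR=pa, CLASS=pa, KEL=ra:
underlying: be-dukul-bk-teg
1. o -> e, u -> i / F C0 _: fires at position(s) 4: bedikulbkteg
2. k -> g, s -> z / V _ V: fires at position(s) 5: bedigulbkteg
3. e -> o, i -> u / B C0 _: fires at position(s) 11: bedigulbktog
surface: bedigulbktog

cell RANK=zo, SUR=un, CLASS=un, KEL=ra:
underlying: bu-dukul-po-lz-d
1. o -> e, u -> i / F C0 _: no change
2. k -> g, s -> z / V _ V: fires at position(s) 5: budugulpolzd
3. e -> o, i -> u / B C0 _: no change
surface: budugulpolzd

cell RANK=so, SUR=pa, CLASS=un, KEL=mi:
underlying: be-dukul-po-p-sab
1. o -> e, u -> i / F C0 _: fires at position(s) 4: bedikulpopsab
2. k -> g, s -> z / V _ V: fires at position(s) 5: bedigulpopsab
3. e -> o, i -> u / B C0 _: no change
surface: bedigulpopsab

cell RANK=so, SUR=un, CLASS=pa, KEL=ra:
underlying: bu-dukul-bk-teg
1. o -> e, u -> i / F C0 _: no change
2. k -> g, s -> z / V _ V: fires at position(s) 5: budugulbkteg
3. e -> o, i -> u / B C0 _: fires at position(s) 11: budugulbktog
surface: budugulbktog

cell RANK=so, SUR=un, CLASS=zo, KEL=ra:
underlying: bu-dukul-uk-teg
1. o -> e, u -> i / F C0 _: no change
2. k -> g, s -> z / V _ V: fires at position(s) 5: budugulukteg
3. e -> o, i -> u / B C0 _: fires at position(s) 11: buduguluktog
surface: buduguluktog


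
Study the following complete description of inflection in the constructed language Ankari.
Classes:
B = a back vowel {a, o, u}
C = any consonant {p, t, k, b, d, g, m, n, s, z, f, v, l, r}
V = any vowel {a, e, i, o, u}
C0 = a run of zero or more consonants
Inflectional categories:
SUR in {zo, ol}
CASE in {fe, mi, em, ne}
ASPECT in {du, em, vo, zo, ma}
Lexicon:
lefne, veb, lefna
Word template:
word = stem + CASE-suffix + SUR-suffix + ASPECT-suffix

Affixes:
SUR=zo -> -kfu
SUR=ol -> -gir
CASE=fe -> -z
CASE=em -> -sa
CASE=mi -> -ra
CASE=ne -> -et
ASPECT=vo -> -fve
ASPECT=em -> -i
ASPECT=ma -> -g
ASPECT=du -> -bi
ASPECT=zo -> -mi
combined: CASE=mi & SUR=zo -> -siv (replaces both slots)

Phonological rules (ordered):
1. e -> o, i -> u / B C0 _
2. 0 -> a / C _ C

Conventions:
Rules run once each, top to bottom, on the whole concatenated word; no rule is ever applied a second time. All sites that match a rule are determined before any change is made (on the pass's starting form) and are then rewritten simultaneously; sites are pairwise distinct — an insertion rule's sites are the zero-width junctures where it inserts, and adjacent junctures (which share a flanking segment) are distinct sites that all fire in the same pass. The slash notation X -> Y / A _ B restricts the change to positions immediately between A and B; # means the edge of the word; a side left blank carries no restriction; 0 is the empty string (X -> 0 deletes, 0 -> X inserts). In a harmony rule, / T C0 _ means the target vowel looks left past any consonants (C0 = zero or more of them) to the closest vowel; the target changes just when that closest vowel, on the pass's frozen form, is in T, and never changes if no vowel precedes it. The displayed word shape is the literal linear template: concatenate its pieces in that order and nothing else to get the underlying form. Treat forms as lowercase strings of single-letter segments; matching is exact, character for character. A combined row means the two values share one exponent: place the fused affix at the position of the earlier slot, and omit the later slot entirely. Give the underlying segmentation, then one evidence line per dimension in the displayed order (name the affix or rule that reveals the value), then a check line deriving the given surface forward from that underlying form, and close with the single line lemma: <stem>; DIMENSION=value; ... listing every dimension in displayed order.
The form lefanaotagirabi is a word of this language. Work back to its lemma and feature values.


underlying: lefna-et-gir-bi
SUR=ol - signalled by the affix -gir
CASE=ne - signalled by the affix -et
ASPECT=du - signalled by the affix -bi
check: lefnaetgirbi -> lefnaotgirbi -> lefanaotagirabi
lemma: lefna; SUR=ol; CASE=ne; ASPECT=du
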